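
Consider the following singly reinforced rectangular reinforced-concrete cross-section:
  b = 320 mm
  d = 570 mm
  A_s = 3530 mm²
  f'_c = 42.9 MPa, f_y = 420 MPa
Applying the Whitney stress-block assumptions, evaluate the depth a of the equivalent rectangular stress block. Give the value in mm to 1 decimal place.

a ≈ 127.1 mm

T = A_s f_y = 3530 × 420 = 1482600 N = 1482.6 kN.
Setting C = 0.85 f'_c a b equal to T: a = 1482600/(0.85 × 42.9 × 320) = 127.1 mm.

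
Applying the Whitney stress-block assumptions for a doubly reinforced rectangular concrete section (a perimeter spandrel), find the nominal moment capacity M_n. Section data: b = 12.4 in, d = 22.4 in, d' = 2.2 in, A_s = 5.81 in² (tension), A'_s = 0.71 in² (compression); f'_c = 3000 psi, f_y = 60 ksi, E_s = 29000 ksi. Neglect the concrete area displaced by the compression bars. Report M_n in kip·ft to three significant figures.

M_n ≈ 520 kip·ft

Assume both steels yield.
a = (A_s − A'_s) f_y/(0.85 f'_c b) = (5.81 − 0.71) × 60/(0.85 × 3 × 12.4) = 9.677 in.
c = a/β₁ = 9.677/0.85 = 11.385 in; ε'_s = 0.003(c − d')/c = 0.0024 ≥ ε_y = 0.0021, so the compression steel yields.
M_n = (A_s − A'_s) f_y (d − a/2) + A'_s f_y (d − d') = 306 × (22.4 − 4.8385) + 42.6 × (22.4 − 2.2) = 5373.8 + 860.5 = 6234.3 kip·in = 6234.3/12 = 519.53 kip·ft.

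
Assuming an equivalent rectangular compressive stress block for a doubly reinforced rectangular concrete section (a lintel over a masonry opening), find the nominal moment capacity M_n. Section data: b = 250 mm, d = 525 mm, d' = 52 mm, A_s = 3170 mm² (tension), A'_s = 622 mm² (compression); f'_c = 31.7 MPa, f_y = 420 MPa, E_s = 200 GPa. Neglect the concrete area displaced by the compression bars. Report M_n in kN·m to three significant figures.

M_n ≈ 600 kN·m

Assume both tension and compression steel yield.
Net tension couple steel: A_s − A'_s = 2548 mm².
a = (A_s − A'_s) f_y / (0.85 f'_c b) = 1070160/(0.85 × 31.7 × 250) = 158.87 mm.
c = a/β₁ = 158.87/0.824 = 192.80 mm; ε'_s = 0.003(c − d')/c = 0.0022 ≥ f_y/E_s = 0.0021, so compression steel does yield.
M_n = (A_s − A'_s) f_y (d − a/2) + A'_s f_y (d − d') = [1070160 × (525 − 79.435) + 261240 × (525 − 52)] × 10⁻⁶ = 476.83 + 123.57 = 600.40 kN·m.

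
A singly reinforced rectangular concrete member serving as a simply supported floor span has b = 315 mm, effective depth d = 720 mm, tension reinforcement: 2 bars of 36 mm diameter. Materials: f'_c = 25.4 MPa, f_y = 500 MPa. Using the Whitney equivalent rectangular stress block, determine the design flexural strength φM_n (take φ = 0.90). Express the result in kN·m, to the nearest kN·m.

A_s = 2 × 1018 = 2036 mm².
T = A_s f_y = 2036 × 500 = 1018000 N = 1018 kN.
From C = T: a = T/(0.85 f'_c b) = 1018000/(0.85 × 25.4 × 315) = 149.69 mm.
M_n = T(d − a/2) = 1018 kN × (720 − 74.845) mm = 656.77 kN·m.
φM_n = 0.90 × 656.77 = 591.09 kN·m.

φM_n ≈ 591 kN·m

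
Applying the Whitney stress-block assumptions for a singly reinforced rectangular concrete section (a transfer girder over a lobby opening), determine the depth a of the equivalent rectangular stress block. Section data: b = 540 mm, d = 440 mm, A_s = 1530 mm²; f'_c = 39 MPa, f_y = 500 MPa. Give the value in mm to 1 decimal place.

a ≈ 42.7 mm

T = A_s f_y = 1530 × 500 = 765000 N = 765 kN.
Setting C = 0.85 f'_c a b equal to T: a = 765000/(0.85 × 39 × 540) = 42.7 mm.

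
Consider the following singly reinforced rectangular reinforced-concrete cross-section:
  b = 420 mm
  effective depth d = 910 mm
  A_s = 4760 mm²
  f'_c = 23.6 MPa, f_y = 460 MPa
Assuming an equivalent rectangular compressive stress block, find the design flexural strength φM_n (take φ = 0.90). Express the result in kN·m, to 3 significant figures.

T = A_s f_y = 4760 × 460 = 2189600 N = 2189.6 kN.
From C = T: a = T/(0.85 f'_c b) = 2189600/(0.85 × 23.6 × 420) = 259.89 mm.
M_n = T(d − a/2) = 2189.6 kN × (910 − 129.945) mm = 1708.01 kN·m.
φM_n = 0.90 × 1708.01 = 1537.21 kN·m.

φM_n ≈ 1540 kN·m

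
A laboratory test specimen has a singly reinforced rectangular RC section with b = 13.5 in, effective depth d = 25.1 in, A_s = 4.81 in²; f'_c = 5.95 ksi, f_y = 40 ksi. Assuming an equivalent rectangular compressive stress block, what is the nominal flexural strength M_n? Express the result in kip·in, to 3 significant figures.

T = A_s f_y = 4.81 × 40 = 192.4 kips.
a = T/(0.85 f'_c b) = 192.4/(0.85 × 5.95 × 13.5) = 2.818 in.
M_n = T(d − a/2) = 192.4 × (25.1 − 1.409) = 4558.1 kip·in.

M_n ≈ 4560 kip·in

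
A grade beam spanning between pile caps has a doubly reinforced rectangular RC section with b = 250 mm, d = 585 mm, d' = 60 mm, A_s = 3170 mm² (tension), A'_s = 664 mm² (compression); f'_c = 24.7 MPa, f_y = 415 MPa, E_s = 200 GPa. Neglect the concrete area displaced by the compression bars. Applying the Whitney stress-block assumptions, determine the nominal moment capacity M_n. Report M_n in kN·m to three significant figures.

Assume both tension and compression steel yield.
Net tension couple steel: A_s − A'_s = 2506 mm².
a = (A_s − A'_s) f_y / (0.85 f'_c b) = 1039990/(0.85 × 24.7 × 250) = 198.14 mm.
c = a/β₁ = 198.14/0.85 = 233.11 mm; ε'_s = 0.003(c − d')/c = 0.0022 ≥ f_y/E_s = 0.0021, so compression steel does yield.
M_n = (A_s − A'_s) f_y (d − a/2) + A'_s f_y (d − d') = [1039990 × (585 − 99.07) + 275560 × (585 − 60)] × 10⁻⁶ = 505.36 + 144.67 = 650.03 kN·m.

M_n ≈ 650 kN·m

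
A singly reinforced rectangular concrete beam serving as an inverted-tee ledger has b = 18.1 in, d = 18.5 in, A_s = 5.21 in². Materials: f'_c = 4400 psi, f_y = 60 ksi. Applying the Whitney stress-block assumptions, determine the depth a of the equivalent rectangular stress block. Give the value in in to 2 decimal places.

T = A_s f_y = 5.21 × 60 = 312.6 kips.
a = T/(0.85 f'_c b) = 312.6/(0.85 × 4.4 × 18.1) = 4.62 in.

a ≈ 4.62 in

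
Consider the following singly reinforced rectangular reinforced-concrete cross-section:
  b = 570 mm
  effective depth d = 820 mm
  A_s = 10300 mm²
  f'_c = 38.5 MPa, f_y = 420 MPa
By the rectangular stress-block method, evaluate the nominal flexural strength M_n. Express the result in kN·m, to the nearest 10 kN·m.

M_n ≈ 3050 kN·m

T = A_s f_y = 10300 × 420 = 4326000 N = 4326 kN.
From C = T: a = T/(0.85 f'_c b) = 4326000/(0.85 × 38.5 × 570) = 231.92 mm.
M_n = T(d − a/2) = 4326 kN × (820 − 115.96) mm = 3045.68 kN·m.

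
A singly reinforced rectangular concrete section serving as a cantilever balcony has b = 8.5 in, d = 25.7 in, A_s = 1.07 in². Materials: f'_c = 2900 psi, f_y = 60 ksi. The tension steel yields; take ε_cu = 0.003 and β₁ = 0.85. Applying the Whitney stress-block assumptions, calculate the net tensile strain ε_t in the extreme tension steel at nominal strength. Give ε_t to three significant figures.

a = A_s f_y/(0.85 f'_c b) = 3.064 in.
β₁ = 0.85, so c = a/β₁ = 3.064/0.85 = 3.605 in.
From the linear strain diagram with ε_cu = 0.003: ε_t = 0.003 (d − c)/c = 0.003 × (25.7 − 3.605)/3.605 = 0.0184.
Since ε_t ≥ 0.005, the section is tension-controlled.

ε_t ≈ 0.0184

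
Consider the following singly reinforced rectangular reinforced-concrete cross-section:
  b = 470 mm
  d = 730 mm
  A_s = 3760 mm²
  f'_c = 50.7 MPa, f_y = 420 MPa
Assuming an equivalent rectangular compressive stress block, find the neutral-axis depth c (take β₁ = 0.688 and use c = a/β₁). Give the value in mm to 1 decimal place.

c ≈ 113.3 mm

T = A_s f_y = 3760 × 420 = 1579200 N = 1579.2 kN.
Setting C = 0.85 f'_c a b equal to T: a = 1579200/(0.85 × 50.7 × 470) = 77.967 mm.
With β₁ = 0.688, c = a/β₁ = 77.967/0.688 = 113.3 mm.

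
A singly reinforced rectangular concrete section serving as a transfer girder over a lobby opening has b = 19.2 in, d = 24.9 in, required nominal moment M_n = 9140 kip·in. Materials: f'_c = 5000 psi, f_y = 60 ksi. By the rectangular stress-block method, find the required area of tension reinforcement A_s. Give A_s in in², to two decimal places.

A_s ≈ 6.80 in²

From M_n = 0.85 f'_c a b (d − a/2):
a = d − √(d² − 2M_n/(0.85 f'_c b)) = 24.9 − √(24.9² − 2 × 9140/(0.85 × 5 × 19.2)) = 5.000 in.
A_s = 0.85 f'_c a b / f_y = 0.85 × 5 × 5.000 × 19.2 / 60 = 6.800 in².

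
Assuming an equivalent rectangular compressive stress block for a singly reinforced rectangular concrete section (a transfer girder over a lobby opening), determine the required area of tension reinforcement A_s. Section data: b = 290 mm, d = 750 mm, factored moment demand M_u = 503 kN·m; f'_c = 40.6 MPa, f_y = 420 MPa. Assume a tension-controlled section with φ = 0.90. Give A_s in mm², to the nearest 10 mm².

A_s ≈ 1870 mm²

M_n = M_u/φ = 503/0.90 = 558.889 kN·m.
With M_n = 0.85 f'_c a b (d − a/2), solve the quadratic for a:
a = d − √(d² − 2M_n/(0.85 f'_c b)) = 750 − √(750² − 2 × 558.889×10⁶/(0.85 × 40.6 × 290)) = 78.58 mm.
A_s = 0.85 f'_c a b / f_y = 0.85 × 40.6 × 78.58 × 290 / 420 = 1872.4 mm².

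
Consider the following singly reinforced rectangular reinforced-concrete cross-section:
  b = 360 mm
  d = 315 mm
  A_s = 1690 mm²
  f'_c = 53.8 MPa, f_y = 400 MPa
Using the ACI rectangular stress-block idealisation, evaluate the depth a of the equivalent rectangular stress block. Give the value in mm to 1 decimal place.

T = A_s f_y = 1690 × 400 = 676000 N = 676 kN.
Setting C = 0.85 f'_c a b equal to T: a = 676000/(0.85 × 53.8 × 360) = 41.1 mm.

a ≈ 41.1 mm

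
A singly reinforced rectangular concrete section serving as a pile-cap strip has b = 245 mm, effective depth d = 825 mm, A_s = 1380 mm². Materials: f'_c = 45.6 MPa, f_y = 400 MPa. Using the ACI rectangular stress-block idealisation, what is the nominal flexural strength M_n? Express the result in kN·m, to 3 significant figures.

T = A_s f_y = 1380 × 400 = 552000 N = 552 kN.
From C = T: a = T/(0.85 f'_c b) = 552000/(0.85 × 45.6 × 245) = 58.13 mm.
M_n = T(d − a/2) = 552 kN × (825 − 29.065) mm = 439.36 kN·m.

M_n ≈ 439 kN·m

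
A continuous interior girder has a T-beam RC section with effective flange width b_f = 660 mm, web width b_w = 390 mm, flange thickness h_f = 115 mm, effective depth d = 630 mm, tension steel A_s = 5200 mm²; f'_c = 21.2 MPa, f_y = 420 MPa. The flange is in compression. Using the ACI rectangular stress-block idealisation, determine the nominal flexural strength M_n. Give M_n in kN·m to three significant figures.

Tension: T = A_s f_y = 5200 × 420 = 2184000 N.
Try a within the flange: a = T/(0.85 f'_c b_f) = 2184000/(0.85 × 21.2 × 660) = 183.63 mm.
a = 183.63 > h_f = 115 mm: the block extends into the web. Split into flange-overhang and web parts.
C_f = 0.85 f'_c (b_f − b_w) h_f = 0.85 × 21.2 × (660 − 390) × 115 = 559521 N.
Remaining web compression depth: a_w = (T − C_f)/(0.85 f'_c b_w) = (2184000 − 559521)/(0.85 × 21.2 × 390) = 231.15 mm.
M_n = C_f(d − h_f/2) + (T − C_f)(d − a_w/2) = 559521 × (630 − 57.5) + 1624479 × (630 − 115.575) = 320.33 + 835.67 = 1156.00 × 10⁶ N·mm.
M_n = 1156.00 kN·m.

M_n ≈ 1160 kN·m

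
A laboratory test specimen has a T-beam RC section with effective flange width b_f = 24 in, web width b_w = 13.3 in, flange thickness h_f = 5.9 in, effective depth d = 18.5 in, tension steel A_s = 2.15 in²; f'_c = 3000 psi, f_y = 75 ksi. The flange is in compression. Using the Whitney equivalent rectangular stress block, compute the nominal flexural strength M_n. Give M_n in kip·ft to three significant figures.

M_n ≈ 231 kip·ft

Tension: T = A_s f_y = 2.15 × 75 = 161.25 kips.
Try a within the flange: a = T/(0.85 f'_c b_f) = 161.25/(0.85 × 3 × 24) = 2.635 in.
Since a = 2.635 ≤ h_f = 5.9 in, the stress block lies entirely in the flange; analyse as a rectangular beam of width b_f.
M_n = T(d − a/2) = 161.25 × (18.5 − 1.3175) = 2770.7 kip·in.
M_n = 2770.7/12 = 230.89 kip·ft.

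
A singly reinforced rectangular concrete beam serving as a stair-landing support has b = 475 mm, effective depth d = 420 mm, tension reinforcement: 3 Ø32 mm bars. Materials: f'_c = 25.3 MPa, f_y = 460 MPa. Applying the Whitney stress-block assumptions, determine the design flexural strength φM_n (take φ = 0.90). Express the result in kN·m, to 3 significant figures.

A_s = 3 × 804 = 2412 mm².
T = A_s f_y = 2412 × 460 = 1109520 N = 1109.52 kN.
From C = T: a = T/(0.85 f'_c b) = 1109520/(0.85 × 25.3 × 475) = 108.62 mm.
M_n = T(d − a/2) = 1109.52 kN × (420 − 54.31) mm = 405.74 kN·m.
φM_n = 0.90 × 405.74 = 365.17 kN·m.

φM_n ≈ 365 kN·m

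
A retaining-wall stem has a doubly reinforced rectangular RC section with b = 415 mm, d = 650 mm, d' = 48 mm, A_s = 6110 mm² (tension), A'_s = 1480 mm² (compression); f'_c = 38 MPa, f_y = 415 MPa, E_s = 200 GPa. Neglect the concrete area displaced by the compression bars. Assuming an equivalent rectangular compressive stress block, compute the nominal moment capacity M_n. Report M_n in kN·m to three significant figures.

M_n ≈ 1480 kN·m

Assume both tension and compression steel yield.
Net tension couple steel: A_s − A'_s = 4630 mm².
a = (A_s − A'_s) f_y / (0.85 f'_c b) = 1921450/(0.85 × 38 × 415) = 143.34 mm.
c = a/β₁ = 143.34/0.779 = 184.01 mm; ε'_s = 0.003(c − d')/c = 0.0022 ≥ f_y/E_s = 0.0021, so compression steel does yield.
M_n = (A_s − A'_s) f_y (d − a/2) + A'_s f_y (d − d') = [1921450 × (650 − 71.67) + 614200 × (650 − 48)] × 10⁻⁶ = 1111.23 + 369.75 = 1480.98 kN·m.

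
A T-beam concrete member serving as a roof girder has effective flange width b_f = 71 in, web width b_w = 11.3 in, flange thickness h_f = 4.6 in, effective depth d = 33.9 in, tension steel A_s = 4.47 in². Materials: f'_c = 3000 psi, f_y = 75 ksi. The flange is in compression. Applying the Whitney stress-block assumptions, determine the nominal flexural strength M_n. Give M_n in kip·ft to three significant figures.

Tension: T = A_s f_y = 4.47 × 75 = 335.25 kips.
Try a within the flange: a = T/(0.85 f'_c b_f) = 335.25/(0.85 × 3 × 71) = 1.852 in.
Since a = 1.852 ≤ h_f = 4.6 in, the stress block lies entirely in the flange; analyse as a rectangular beam of width b_f.
M_n = T(d − a/2) = 335.25 × (33.9 − 0.926) = 11054.5 kip·in.
M_n = 11054.5/12 = 921.21 kip·ft.

M_n ≈ 921 kip·ft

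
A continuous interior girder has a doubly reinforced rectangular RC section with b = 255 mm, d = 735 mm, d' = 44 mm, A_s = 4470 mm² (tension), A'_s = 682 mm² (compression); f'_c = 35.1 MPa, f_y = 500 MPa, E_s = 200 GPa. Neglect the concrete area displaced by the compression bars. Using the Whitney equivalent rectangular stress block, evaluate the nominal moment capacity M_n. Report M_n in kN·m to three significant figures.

Assume both tension and compression steel yield.
Net tension couple steel: A_s − A'_s = 3788 mm².
a = (A_s − A'_s) f_y / (0.85 f'_c b) = 1894000/(0.85 × 35.1 × 255) = 248.95 mm.
c = a/β₁ = 248.95/0.799 = 311.58 mm; ε'_s = 0.003(c − d')/c = 0.0026 ≥ f_y/E_s = 0.0025, so compression steel does yield.
M_n = (A_s − A'_s) f_y (d − a/2) + A'_s f_y (d − d') = [1894000 × (735 − 124.475) + 341000 × (735 − 44)] × 10⁻⁶ = 1156.33 + 235.63 = 1391.96 kN·m.

M_n ≈ 1390 kN·m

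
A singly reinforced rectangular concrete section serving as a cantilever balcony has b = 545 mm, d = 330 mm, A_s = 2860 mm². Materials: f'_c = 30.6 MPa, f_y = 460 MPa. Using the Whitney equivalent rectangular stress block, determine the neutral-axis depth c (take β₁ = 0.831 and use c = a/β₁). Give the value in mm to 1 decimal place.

T = A_s f_y = 2860 × 460 = 1315600 N = 1315.6 kN.
Setting C = 0.85 f'_c a b equal to T: a = 1315600/(0.85 × 30.6 × 545) = 92.808 mm.
With β₁ = 0.831, c = a/β₁ = 92.808/0.831 = 111.7 mm.

c ≈ 111.7 mm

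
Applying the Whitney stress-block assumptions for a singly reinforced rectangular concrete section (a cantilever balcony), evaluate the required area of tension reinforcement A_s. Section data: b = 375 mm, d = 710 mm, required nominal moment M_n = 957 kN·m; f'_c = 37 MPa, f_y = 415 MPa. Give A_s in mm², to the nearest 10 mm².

A_s ≈ 3560 mm²

With M_n = 0.85 f'_c a b (d − a/2), solve the quadratic for a:
a = d − √(d² − 2M_n/(0.85 f'_c b)) = 710 − √(710² − 2 × 957×10⁶/(0.85 × 37 × 375)) = 125.35 mm.
A_s = 0.85 f'_c a b / f_y = 0.85 × 37 × 125.35 × 375 / 415 = 3562.3 mm².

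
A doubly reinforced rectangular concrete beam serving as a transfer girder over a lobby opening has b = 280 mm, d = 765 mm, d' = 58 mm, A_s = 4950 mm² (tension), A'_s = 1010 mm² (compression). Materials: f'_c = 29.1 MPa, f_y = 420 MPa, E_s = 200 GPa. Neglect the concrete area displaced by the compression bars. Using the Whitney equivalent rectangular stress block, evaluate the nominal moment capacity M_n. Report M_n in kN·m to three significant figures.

M_n ≈ 1370 kN·m

Assume both tension and compression steel yield.
Net tension couple steel: A_s − A'_s = 3940 mm².
a = (A_s − A'_s) f_y / (0.85 f'_c b) = 1654800/(0.85 × 29.1 × 280) = 238.93 mm.
c = a/β₁ = 238.93/0.842 = 283.76 mm; ε'_s = 0.003(c − d')/c = 0.0024 ≥ f_y/E_s = 0.0021, so compression steel does yield.
M_n = (A_s − A'_s) f_y (d − a/2) + A'_s f_y (d − d') = [1654800 × (765 − 119.465) + 424200 × (765 − 58)] × 10⁻⁶ = 1068.23 + 299.91 = 1368.14 kN·m.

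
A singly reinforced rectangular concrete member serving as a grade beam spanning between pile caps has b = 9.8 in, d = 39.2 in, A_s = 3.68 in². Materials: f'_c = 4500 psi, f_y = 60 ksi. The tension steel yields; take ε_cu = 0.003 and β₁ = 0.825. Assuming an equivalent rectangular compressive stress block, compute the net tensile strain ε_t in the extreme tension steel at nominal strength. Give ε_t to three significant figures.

a = A_s f_y/(0.85 f'_c b) = 5.890 in.
β₁ = 0.825, so c = a/β₁ = 5.890/0.825 = 7.139 in.
From the linear strain diagram with ε_cu = 0.003: ε_t = 0.003 (d − c)/c = 0.003 × (39.2 − 7.139)/7.139 = 0.0135.
Since ε_t ≥ 0.005, the section is tension-controlled.

ε_t ≈ 0.0135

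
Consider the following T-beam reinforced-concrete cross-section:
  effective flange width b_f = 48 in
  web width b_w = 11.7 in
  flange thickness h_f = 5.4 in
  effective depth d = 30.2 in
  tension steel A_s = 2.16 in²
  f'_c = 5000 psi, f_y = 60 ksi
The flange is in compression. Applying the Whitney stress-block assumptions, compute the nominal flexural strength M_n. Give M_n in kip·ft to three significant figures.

M_n ≈ 323 kip·ft

Tension: T = A_s f_y = 2.16 × 60 = 129.6 kips.
Try a within the flange: a = T/(0.85 f'_c b_f) = 129.6/(0.85 × 5 × 48) = 0.635 in.
Since a = 0.635 ≤ h_f = 5.4 in, the stress block lies entirely in the flange; analyse as a rectangular beam of width b_f.
M_n = T(d − a/2) = 129.6 × (30.2 − 0.3175) = 3872.8 kip·in.
M_n = 3872.8/12 = 322.73 kip·ft.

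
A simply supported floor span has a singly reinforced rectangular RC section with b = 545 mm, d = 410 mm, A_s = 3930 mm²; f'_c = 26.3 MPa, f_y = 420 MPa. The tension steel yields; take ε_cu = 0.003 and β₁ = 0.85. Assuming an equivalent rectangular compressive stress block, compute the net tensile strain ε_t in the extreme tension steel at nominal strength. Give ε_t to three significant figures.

ε_t ≈ 0.00472

a = A_s f_y/(0.85 f'_c b) = 135.48 mm.
β₁ = 0.85, so c = a/β₁ = 135.48/0.85 = 159.39 mm.
From the linear strain diagram with ε_cu = 0.003: ε_t = 0.003 (d − c)/c = 0.003 × (410 − 159.39)/159.39 = 0.00472.
ε_t is between 0.004 and 0.005 — transition zone.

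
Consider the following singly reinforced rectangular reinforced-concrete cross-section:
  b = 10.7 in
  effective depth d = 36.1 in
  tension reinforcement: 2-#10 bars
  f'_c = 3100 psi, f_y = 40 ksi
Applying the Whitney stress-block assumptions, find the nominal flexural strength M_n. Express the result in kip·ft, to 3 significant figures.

A_s = 2 × 1.27 = 2.54 in².
T = A_s f_y = 2.54 × 40 = 101.6 kips.
a = T/(0.85 f'_c b) = 101.6/(0.85 × 3.1 × 10.7) = 3.604 in.
M_n = T(d − a/2) = 101.6 × (36.1 − 1.802) = 3484.7 kip·in = 3484.7/12 = 290.39 kip·ft.

M_n ≈ 290 kip·ft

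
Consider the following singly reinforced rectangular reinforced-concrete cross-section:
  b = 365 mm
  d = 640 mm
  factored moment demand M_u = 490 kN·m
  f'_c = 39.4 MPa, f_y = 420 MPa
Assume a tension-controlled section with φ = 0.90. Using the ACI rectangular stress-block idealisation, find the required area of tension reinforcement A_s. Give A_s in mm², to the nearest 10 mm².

M_n = M_u/φ = 490/0.90 = 544.444 kN·m.
With M_n = 0.85 f'_c a b (d − a/2), solve the quadratic for a:
a = d − √(d² − 2M_n/(0.85 f'_c b)) = 640 − √(640² − 2 × 544.444×10⁶/(0.85 × 39.4 × 365)) = 73.85 mm.
A_s = 0.85 f'_c a b / f_y = 0.85 × 39.4 × 73.85 × 365 / 420 = 2149.4 mm².

A_s ≈ 2150 mm²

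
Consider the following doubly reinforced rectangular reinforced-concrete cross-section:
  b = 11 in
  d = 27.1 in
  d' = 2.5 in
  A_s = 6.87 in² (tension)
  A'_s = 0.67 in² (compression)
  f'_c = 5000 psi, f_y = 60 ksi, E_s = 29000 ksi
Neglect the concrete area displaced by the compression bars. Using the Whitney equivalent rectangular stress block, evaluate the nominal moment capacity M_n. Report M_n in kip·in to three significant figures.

M_n ≈ 9590 kip·in

Assume both steels yield.
a = (A_s − A'_s) f_y/(0.85 f'_c b) = (6.87 − 0.67) × 60/(0.85 × 5 × 11) = 7.957 in.
c = a/β₁ = 7.957/0.8 = 9.946 in; ε'_s = 0.003(c − d')/c = 0.0022 ≥ ε_y = 0.0021, so the compression steel yields.
M_n = (A_s − A'_s) f_y (d − a/2) + A'_s f_y (d − d') = 372 × (27.1 − 3.9785) + 40.2 × (27.1 − 2.5) = 8601.2 + 988.9 = 9590.1 kip·in.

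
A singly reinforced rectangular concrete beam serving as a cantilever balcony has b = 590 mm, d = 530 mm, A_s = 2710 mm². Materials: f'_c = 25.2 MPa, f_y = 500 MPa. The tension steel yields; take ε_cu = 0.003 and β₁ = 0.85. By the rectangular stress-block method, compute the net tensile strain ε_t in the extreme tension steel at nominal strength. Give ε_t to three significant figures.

a = A_s f_y/(0.85 f'_c b) = 107.22 mm.
β₁ = 0.85, so c = a/β₁ = 107.22/0.85 = 126.14 mm.
From the linear strain diagram with ε_cu = 0.003: ε_t = 0.003 (d − c)/c = 0.003 × (530 − 126.14)/126.14 = 0.00961.
Since ε_t ≥ 0.005, the section is tension-controlled.

ε_t ≈ 0.00961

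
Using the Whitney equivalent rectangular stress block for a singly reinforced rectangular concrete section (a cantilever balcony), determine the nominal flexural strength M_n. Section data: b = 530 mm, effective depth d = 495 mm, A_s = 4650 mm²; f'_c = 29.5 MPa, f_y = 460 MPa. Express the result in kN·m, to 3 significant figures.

M_n ≈ 887 kN·m

T = A_s f_y = 4650 × 460 = 2139000 N = 2139 kN.
From C = T: a = T/(0.85 f'_c b) = 2139000/(0.85 × 29.5 × 530) = 160.95 mm.
M_n = T(d − a/2) = 2139 kN × (495 − 80.475) mm = 886.67 kN·m.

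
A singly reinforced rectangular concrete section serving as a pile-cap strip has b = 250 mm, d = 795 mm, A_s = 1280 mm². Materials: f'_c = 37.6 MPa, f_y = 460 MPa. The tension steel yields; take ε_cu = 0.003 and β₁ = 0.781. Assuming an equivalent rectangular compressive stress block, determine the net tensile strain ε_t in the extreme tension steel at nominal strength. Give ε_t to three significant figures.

a = A_s f_y/(0.85 f'_c b) = 73.69 mm.
β₁ = 0.781, so c = a/β₁ = 73.69/0.781 = 94.35 mm.
From the linear strain diagram with ε_cu = 0.003: ε_t = 0.003 (d − c)/c = 0.003 × (795 − 94.35)/94.35 = 0.0223.
Since ε_t ≥ 0.005, the section is tension-controlled.

ε_t ≈ 0.0223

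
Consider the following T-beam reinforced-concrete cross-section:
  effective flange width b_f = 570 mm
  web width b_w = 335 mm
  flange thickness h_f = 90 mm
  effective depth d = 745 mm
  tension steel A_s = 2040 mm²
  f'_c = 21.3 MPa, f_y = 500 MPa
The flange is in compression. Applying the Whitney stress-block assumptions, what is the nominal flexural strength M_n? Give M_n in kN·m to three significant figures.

M_n ≈ 709 kN·m

Tension: T = A_s f_y = 2040 × 500 = 1020000 N.
Try a within the flange: a = T/(0.85 f'_c b_f) = 1020000/(0.85 × 21.3 × 570) = 98.84 mm.
a = 98.84 > h_f = 90 mm: the block extends into the web. Split into flange-overhang and web parts.
C_f = 0.85 f'_c (b_f − b_w) h_f = 0.85 × 21.3 × (570 − 335) × 90 = 382921 N.
Remaining web compression depth: a_w = (T − C_f)/(0.85 f'_c b_w) = (1020000 − 382921)/(0.85 × 21.3 × 335) = 105.04 mm.
M_n = C_f(d − h_f/2) + (T − C_f)(d − a_w/2) = 382921 × (745 − 45) + 637079 × (745 − 52.52) = 268.04 + 441.16 = 709.20 × 10⁶ N·mm.
M_n = 709.20 kN·m.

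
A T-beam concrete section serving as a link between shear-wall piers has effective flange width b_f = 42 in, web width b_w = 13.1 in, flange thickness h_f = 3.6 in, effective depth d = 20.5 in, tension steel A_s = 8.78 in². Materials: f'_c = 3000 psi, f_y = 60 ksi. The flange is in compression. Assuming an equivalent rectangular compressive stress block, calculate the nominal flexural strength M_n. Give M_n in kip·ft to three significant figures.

Tension: T = A_s f_y = 8.78 × 60 = 526.8 kips.
Try a within the flange: a = T/(0.85 f'_c b_f) = 526.8/(0.85 × 3 × 42) = 4.919 in.
a = 4.919 > h_f = 3.6 in: the block extends into the web. Split into flange-overhang and web parts.
C_f = 0.85 f'_c (b_f − b_w) h_f = 0.85 × 3 × (42 − 13.1) × 3.6 = 265.3 kips.
Remaining web compression depth: a_w = (T − C_f)/(0.85 f'_c b_w) = (526.8 − 265.3)/(0.85 × 3 × 13.1) = 7.828 in.
M_n = C_f(d − h_f/2) + (T − C_f)(d − a_w/2) = 265.3 × (20.5 − 1.8) + 261.5 × (20.5 − 3.914) = 4961.1 + 4337.2 = 9298.3 kip·in.
M_n = 9298.3/12 = 774.86 kip·ft.

M_n ≈ 775 kip·ft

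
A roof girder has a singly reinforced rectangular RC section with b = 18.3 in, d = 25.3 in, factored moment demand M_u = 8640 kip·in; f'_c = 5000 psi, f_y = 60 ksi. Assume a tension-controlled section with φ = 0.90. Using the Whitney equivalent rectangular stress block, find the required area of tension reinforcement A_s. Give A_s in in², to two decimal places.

A_s ≈ 7.09 in²

M_n = M_u/φ = 8640/0.90 = 9600 kip·in.
From M_n = 0.85 f'_c a b (d − a/2):
a = d − √(d² − 2M_n/(0.85 f'_c b)) = 25.3 − √(25.3² − 2 × 9600/(0.85 × 5 × 18.3)) = 5.470 in.
A_s = 0.85 f'_c a b / f_y = 0.85 × 5 × 5.470 × 18.3 / 60 = 7.090 in².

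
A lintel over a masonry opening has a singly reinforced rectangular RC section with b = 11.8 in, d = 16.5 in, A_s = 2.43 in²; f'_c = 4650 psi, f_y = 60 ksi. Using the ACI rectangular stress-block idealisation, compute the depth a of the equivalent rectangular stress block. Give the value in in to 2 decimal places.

a ≈ 3.13 in

T = A_s f_y = 2.43 × 60 = 145.8 kips.
a = T/(0.85 f'_c b) = 145.8/(0.85 × 4.65 × 11.8) = 3.13 in.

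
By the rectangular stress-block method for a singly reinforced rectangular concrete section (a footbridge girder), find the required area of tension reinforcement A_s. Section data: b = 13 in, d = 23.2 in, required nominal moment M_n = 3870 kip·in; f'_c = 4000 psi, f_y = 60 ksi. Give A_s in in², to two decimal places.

From M_n = 0.85 f'_c a b (d − a/2):
a = d − √(d² − 2M_n/(0.85 f'_c b)) = 23.2 − √(23.2² − 2 × 3870/(0.85 × 4 × 13)) = 4.144 in.
A_s = 0.85 f'_c a b / f_y = 0.85 × 4 × 4.144 × 13 / 60 = 3.053 in².

A_s ≈ 3.05 in²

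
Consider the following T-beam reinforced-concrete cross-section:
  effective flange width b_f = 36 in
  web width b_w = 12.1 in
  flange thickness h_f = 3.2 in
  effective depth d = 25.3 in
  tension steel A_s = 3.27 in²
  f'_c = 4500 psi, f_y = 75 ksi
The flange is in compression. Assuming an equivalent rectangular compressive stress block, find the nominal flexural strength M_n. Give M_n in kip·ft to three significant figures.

Tension: T = A_s f_y = 3.27 × 75 = 245.25 kips.
Try a within the flange: a = T/(0.85 f'_c b_f) = 245.25/(0.85 × 4.5 × 36) = 1.781 in.
Since a = 1.781 ≤ h_f = 3.2 in, the stress block lies entirely in the flange; analyse as a rectangular beam of width b_f.
M_n = T(d − a/2) = 245.25 × (25.3 − 0.8905) = 5986.4 kip·in.
M_n = 5986.4/12 = 498.87 kip·ft.

M_n ≈ 499 kip·ft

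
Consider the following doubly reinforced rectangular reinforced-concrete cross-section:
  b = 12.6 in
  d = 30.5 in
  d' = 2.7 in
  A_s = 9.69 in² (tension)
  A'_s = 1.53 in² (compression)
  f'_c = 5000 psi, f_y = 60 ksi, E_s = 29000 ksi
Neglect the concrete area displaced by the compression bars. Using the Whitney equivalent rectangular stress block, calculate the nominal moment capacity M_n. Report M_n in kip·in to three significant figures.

M_n ≈ 15200 kip·in

Assume both steels yield.
a = (A_s − A'_s) f_y/(0.85 f'_c b) = (9.69 − 1.53) × 60/(0.85 × 5 × 12.6) = 9.143 in.
c = a/β₁ = 9.143/0.8 = 11.429 in; ε'_s = 0.003(c − d')/c = 0.0023 ≥ ε_y = 0.0021, so the compression steel yields.
M_n = (A_s − A'_s) f_y (d − a/2) + A'_s f_y (d − d') = 489.6 × (30.5 − 4.5715) + 91.8 × (30.5 − 2.7) = 12694.6 + 2552.0 = 15246.6 kip·in.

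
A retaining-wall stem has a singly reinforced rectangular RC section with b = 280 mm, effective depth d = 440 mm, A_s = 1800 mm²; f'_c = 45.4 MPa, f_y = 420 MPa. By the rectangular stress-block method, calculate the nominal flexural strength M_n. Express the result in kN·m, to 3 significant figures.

T = A_s f_y = 1800 × 420 = 756000 N = 756 kN.
From C = T: a = T/(0.85 f'_c b) = 756000/(0.85 × 45.4 × 280) = 69.97 mm.
M_n = T(d − a/2) = 756 kN × (440 − 34.985) mm = 306.19 kN·m.

M_n ≈ 306 kN·m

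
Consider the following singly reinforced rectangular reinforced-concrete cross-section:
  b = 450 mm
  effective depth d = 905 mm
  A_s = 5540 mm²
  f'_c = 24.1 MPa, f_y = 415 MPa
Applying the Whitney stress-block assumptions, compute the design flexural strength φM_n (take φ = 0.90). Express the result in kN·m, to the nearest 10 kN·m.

T = A_s f_y = 5540 × 415 = 2299100 N = 2299.1 kN.
From C = T: a = T/(0.85 f'_c b) = 2299100/(0.85 × 24.1 × 450) = 249.41 mm.
M_n = T(d − a/2) = 2299.1 kN × (905 − 124.705) mm = 1793.98 kN·m.
φM_n = 0.90 × 1793.98 = 1614.58 kN·m.

φM_n ≈ 1610 kN·m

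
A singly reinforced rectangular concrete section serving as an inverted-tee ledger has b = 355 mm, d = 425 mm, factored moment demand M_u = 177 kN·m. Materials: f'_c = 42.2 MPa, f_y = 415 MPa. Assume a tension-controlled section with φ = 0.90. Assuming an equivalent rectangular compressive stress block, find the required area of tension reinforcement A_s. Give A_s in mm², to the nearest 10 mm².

A_s ≈ 1170 mm²

M_n = M_u/φ = 177/0.90 = 196.667 kN·m.
With M_n = 0.85 f'_c a b (d − a/2), solve the quadratic for a:
a = d − √(d² − 2M_n/(0.85 f'_c b)) = 425 − √(425² − 2 × 196.667×10⁶/(0.85 × 42.2 × 355)) = 38.04 mm.
A_s = 0.85 f'_c a b / f_y = 0.85 × 42.2 × 38.04 × 355 / 415 = 1167.2 mm².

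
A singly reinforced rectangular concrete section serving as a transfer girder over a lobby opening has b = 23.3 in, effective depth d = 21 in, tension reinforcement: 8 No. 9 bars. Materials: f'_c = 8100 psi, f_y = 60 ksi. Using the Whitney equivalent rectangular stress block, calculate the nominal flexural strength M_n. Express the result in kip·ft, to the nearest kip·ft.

M_n ≈ 780 kip·ft

A_s = 8 × 1 = 8 in².
T = A_s f_y = 8 × 60 = 480 kips.
a = T/(0.85 f'_c b) = 480/(0.85 × 8.1 × 23.3) = 2.992 in.
M_n = T(d − a/2) = 480 × (21 − 1.496) = 9361.9 kip·in = 9361.9/12 = 780.16 kip·ft.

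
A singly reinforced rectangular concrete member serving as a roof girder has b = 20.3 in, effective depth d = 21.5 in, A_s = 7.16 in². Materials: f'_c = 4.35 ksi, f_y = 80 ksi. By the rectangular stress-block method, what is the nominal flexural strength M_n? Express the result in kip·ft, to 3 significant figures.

M_n ≈ 844 kip·ft

T = A_s f_y = 7.16 × 80 = 572.8 kips.
a = T/(0.85 f'_c b) = 572.8/(0.85 × 4.35 × 20.3) = 7.631 in.
M_n = T(d − a/2) = 572.8 × (21.5 − 3.8155) = 10129.7 kip·in = 10129.7/12 = 844.14 kip·ft.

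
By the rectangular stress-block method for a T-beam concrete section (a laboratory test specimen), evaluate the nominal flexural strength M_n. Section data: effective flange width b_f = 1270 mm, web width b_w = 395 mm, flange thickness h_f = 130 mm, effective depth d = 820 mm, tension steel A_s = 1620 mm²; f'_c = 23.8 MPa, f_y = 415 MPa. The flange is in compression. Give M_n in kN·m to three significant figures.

Tension: T = A_s f_y = 1620 × 415 = 672300 N.
Try a within the flange: a = T/(0.85 f'_c b_f) = 672300/(0.85 × 23.8 × 1270) = 26.17 mm.
Since a = 26.17 ≤ h_f = 130 mm, the stress block lies entirely in the flange; analyse as a rectangular beam of width b_f.
M_n = T(d − a/2) = 672300 × (820 − 13.085) = 542.49 × 10⁶ N·mm.
M_n = 542.49 kN·m.

M_n ≈ 542 kN·m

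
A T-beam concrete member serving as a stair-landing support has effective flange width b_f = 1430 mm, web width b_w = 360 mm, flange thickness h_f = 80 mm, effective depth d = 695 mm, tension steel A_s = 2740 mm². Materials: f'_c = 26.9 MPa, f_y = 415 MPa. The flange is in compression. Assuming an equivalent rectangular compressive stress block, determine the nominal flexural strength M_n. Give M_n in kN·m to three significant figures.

M_n ≈ 771 kN·m

Tension: T = A_s f_y = 2740 × 415 = 1137100 N.
Try a within the flange: a = T/(0.85 f'_c b_f) = 1137100/(0.85 × 26.9 × 1430) = 34.78 mm.
Since a = 34.78 ≤ h_f = 80 mm, the stress block lies entirely in the flange; analyse as a rectangular beam of width b_f.
M_n = T(d − a/2) = 1137100 × (695 − 17.39) = 770.51 × 10⁶ N·mm.
M_n = 770.51 kN·m.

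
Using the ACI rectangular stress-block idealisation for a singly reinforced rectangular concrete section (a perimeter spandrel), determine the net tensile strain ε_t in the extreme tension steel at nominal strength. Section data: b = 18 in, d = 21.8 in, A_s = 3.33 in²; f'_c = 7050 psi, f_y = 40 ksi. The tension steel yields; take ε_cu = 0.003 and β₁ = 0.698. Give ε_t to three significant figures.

ε_t ≈ 0.0340

a = A_s f_y/(0.85 f'_c b) = 1.235 in.
β₁ = 0.698, so c = a/β₁ = 1.235/0.698 = 1.769 in.
From the linear strain diagram with ε_cu = 0.003: ε_t = 0.003 (d − c)/c = 0.003 × (21.8 − 1.769)/1.769 = 0.0340.
Since ε_t ≥ 0.005, the section is tension-controlled.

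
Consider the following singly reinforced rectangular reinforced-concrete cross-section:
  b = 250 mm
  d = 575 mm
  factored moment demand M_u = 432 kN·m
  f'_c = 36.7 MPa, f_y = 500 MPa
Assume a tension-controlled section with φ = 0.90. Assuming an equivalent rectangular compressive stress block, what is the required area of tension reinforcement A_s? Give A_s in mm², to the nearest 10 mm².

M_n = M_u/φ = 432/0.90 = 480 kN·m.
With M_n = 0.85 f'_c a b (d − a/2), solve the quadratic for a:
a = d − √(d² − 2M_n/(0.85 f'_c b)) = 575 − √(575² − 2 × 480×10⁶/(0.85 × 36.7 × 250)) = 119.45 mm.
A_s = 0.85 f'_c a b / f_y = 0.85 × 36.7 × 119.45 × 250 / 500 = 1863.1 mm².

A_s ≈ 1860 mm²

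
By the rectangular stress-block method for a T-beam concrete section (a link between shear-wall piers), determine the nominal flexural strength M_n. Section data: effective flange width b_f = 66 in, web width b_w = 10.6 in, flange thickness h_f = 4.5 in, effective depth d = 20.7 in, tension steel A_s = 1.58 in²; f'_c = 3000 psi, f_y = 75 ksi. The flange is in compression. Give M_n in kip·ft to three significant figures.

Tension: T = A_s f_y = 1.58 × 75 = 118.5 kips.
Try a within the flange: a = T/(0.85 f'_c b_f) = 118.5/(0.85 × 3 × 66) = 0.704 in.
Since a = 0.704 ≤ h_f = 4.5 in, the stress block lies entirely in the flange; analyse as a rectangular beam of width b_f.
M_n = T(d − a/2) = 118.5 × (20.7 − 0.352) = 2411.2 kip·in.
M_n = 2411.2/12 = 200.93 kip·ft.

M_n ≈ 201 kip·ft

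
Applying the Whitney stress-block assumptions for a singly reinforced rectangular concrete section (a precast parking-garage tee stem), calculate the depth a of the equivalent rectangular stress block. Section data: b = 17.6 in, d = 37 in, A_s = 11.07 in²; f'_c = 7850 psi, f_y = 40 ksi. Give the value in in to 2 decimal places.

T = A_s f_y = 11.07 × 40 = 442.8 kips.
a = T/(0.85 f'_c b) = 442.8/(0.85 × 7.85 × 17.6) = 3.77 in.

a ≈ 3.77 in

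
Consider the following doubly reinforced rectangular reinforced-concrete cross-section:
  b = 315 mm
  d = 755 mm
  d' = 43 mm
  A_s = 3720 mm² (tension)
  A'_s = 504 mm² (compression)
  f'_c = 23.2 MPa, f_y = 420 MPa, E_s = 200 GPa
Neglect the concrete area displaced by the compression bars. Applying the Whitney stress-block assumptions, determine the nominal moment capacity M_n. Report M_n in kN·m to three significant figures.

Assume both tension and compression steel yield.
Net tension couple steel: A_s − A'_s = 3216 mm².
a = (A_s − A'_s) f_y / (0.85 f'_c b) = 1350720/(0.85 × 23.2 × 315) = 217.44 mm.
c = a/β₁ = 217.44/0.85 = 255.81 mm; ε'_s = 0.003(c − d')/c = 0.0025 ≥ f_y/E_s = 0.0021, so compression steel does yield.
M_n = (A_s − A'_s) f_y (d − a/2) + A'_s f_y (d − d') = [1350720 × (755 − 108.72) + 211680 × (755 − 43)] × 10⁻⁶ = 872.94 + 150.72 = 1023.66 kN·m.

M_n ≈ 1020 kN·m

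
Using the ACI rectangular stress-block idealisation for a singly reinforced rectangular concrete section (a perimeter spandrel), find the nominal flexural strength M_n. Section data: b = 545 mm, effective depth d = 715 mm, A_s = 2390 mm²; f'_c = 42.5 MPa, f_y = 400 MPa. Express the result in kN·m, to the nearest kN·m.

M_n ≈ 660 kN·m

T = A_s f_y = 2390 × 400 = 956000 N = 956 kN.
From C = T: a = T/(0.85 f'_c b) = 956000/(0.85 × 42.5 × 545) = 48.56 mm.
M_n = T(d − a/2) = 956 kN × (715 − 24.28) mm = 660.33 kN·m.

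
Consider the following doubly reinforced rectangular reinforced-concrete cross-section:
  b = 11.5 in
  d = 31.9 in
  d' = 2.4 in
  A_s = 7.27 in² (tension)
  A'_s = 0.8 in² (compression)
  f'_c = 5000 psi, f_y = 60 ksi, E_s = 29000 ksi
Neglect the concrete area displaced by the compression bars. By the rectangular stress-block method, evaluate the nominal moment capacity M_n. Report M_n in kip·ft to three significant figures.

M_n ≈ 1020 kip·ft

Assume both steels yield.
a = (A_s − A'_s) f_y/(0.85 f'_c b) = (7.27 − 0.8) × 60/(0.85 × 5 × 11.5) = 7.943 in.
c = a/β₁ = 7.943/0.8 = 9.929 in; ε'_s = 0.003(c − d')/c = 0.0023 ≥ ε_y = 0.0021, so the compression steel yields.
M_n = (A_s − A'_s) f_y (d − a/2) + A'_s f_y (d − d') = 388.2 × (31.9 − 3.9715) + 48 × (31.9 − 2.4) = 10841.8 + 1416.0 = 12257.8 kip·in = 12257.8/12 = 1021.48 kip·ft.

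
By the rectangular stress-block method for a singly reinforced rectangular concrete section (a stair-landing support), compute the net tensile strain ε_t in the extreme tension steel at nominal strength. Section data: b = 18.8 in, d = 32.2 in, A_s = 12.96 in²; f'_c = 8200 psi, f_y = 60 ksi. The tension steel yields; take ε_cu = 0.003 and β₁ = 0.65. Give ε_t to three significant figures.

a = A_s f_y/(0.85 f'_c b) = 5.934 in.
β₁ = 0.65, so c = a/β₁ = 5.934/0.65 = 9.129 in.
From the linear strain diagram with ε_cu = 0.003: ε_t = 0.003 (d − c)/c = 0.003 × (32.2 − 9.129)/9.129 = 0.00758.
Since ε_t ≥ 0.005, the section is tension-controlled.

ε_t ≈ 0.00758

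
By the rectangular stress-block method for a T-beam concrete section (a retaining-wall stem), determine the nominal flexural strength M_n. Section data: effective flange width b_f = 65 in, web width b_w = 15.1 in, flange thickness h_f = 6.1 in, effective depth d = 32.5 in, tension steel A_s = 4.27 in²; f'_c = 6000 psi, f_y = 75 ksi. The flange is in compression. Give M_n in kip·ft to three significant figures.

M_n ≈ 854 kip·ft

Tension: T = A_s f_y = 4.27 × 75 = 320.25 kips.
Try a within the flange: a = T/(0.85 f'_c b_f) = 320.25/(0.85 × 6 × 65) = 0.966 in.
Since a = 0.966 ≤ h_f = 6.1 in, the stress block lies entirely in the flange; analyse as a rectangular beam of width b_f.
M_n = T(d − a/2) = 320.25 × (32.5 − 0.483) = 10253.4 kip·in.
M_n = 10253.4/12 = 854.45 kip·ft.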